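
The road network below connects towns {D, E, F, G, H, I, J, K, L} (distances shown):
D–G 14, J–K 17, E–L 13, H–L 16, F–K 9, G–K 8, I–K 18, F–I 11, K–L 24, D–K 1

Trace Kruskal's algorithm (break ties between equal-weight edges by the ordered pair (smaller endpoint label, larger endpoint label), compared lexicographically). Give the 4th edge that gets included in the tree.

F-I

Kruskal's algorithm — process edges by increasing weight (ties by edge label):
D–K (1): add — endpoints in different components.
G–K (8): add — endpoints in different components.
F–K (9): add — endpoints in different components.
F–I (11): add — endpoints in different components.
E–L (13): add — endpoints in different components.
D–G (14): skip — D and G already connected.
H–L (16): add — endpoints in different components.
J–K (17): add — endpoints in different components.
I–K (18): skip — I and K already connected.
K–L (24): add — endpoints in different components.
The 4th edge added is F–I.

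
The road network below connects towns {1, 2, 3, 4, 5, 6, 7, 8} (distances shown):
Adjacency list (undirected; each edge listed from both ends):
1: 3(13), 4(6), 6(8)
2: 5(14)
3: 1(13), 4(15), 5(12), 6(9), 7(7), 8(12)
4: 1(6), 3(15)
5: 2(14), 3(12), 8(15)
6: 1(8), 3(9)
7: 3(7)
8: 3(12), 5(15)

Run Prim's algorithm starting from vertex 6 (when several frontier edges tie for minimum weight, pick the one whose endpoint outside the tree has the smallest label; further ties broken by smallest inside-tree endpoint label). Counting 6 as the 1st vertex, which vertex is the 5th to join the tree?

Prim's algorithm from 6:
Step 1: frontier [1 6 8, 3 6 9] → take 1 6 (8); add 1.
Step 2: frontier [1 4 6, 1 3 13, 3 6 9] → take 1 4 (6); add 4.
Step 3: frontier [1 3 13, 3 4 15, 3 6 9] → take 3 6 (9); add 3.
Step 4: frontier [3 7 7, 3 5 12, 3 8 12] → take 3 7 (7); add 7.
Step 5: frontier [3 5 12, 3 8 12] → take 3 5 (12); add 5.
Step 6: frontier [3 8 12, 2 5 14, 5 8 15] → take 3 8 (12); add 8.
Step 7: frontier [2 5 14] → take 2 5 (14); add 2.
Vertex order: 6, 1, 4, 3, 7, 5, 8, 2. The 5th vertex is 7.

7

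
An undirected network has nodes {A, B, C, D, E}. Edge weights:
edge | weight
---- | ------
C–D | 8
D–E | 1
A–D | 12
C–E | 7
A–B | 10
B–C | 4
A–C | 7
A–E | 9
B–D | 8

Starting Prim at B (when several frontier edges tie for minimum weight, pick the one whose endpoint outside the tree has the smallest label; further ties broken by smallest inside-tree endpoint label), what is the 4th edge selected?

Prim's algorithm from B:
Step 1: frontier [B–C 4, B–D 8, A–B 10] → take B–C (4); add C.
Step 2: frontier [B–D 8, A–B 10, A–C 7, C–E 7, C–D 8] → take A–C (7); add A.
Step 3: frontier [A–E 9, A–D 12, B–D 8, C–E 7, C–D 8] → take C–E (7); add E.
Step 4: frontier [A–D 12, B–D 8, C–D 8, D–E 1] → take D–E (1); add D.
The 4th edge added is D–E.

D-E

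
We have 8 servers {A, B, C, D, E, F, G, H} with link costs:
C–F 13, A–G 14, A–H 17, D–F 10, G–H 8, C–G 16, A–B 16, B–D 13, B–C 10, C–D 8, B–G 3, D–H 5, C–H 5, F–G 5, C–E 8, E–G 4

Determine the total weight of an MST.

44

Kruskal's algorithm — process edges by increasing weight (ties by edge label):
B–G (3): add — endpoints in different components.
E–G (4): add — endpoints in different components.
C–H (5): add — endpoints in different components.
D–H (5): add — endpoints in different components.
F–G (5): add — endpoints in different components.
C–D (8): skip — C and D already connected.
C–E (8): add — endpoints in different components.
G–H (8): skip — G and H already connected.
B–C (10): skip — B and C already connected.
D–F (10): skip — D and F already connected.
B–D (13): skip — B and D already connected.
C–F (13): skip — C and F already connected.
A–G (14): add — endpoints in different components.
MST edges: B–G, E–G, C–H, D–H, F–G, C–E, A–G; total weight 3+4+5+5+5+8+14 = 44.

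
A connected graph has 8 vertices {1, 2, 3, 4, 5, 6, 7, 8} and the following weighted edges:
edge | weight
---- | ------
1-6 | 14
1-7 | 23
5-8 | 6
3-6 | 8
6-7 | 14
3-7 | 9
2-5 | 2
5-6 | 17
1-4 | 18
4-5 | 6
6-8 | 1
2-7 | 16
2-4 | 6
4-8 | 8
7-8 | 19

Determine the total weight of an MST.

Grow the tree from 7 using Prim:
Step 1: cheapest edge leaving the tree is 3-7 (9); add 3.
Step 2: cheapest edge leaving the tree is 3-6 (8); add 6.
Step 3: cheapest edge leaving the tree is 6-8 (1); add 8.
Step 4: cheapest edge leaving the tree is 5-8 (6); add 5.
Step 5: cheapest edge leaving the tree is 2-5 (2); add 2.
Step 6: cheapest edge leaving the tree is 2-4 (6); add 4.
Step 7: cheapest edge leaving the tree is 1-6 (14); add 1.
MST edges: 3-7, 3-6, 6-8, 5-8, 2-5, 2-4, 1-6; total weight 9+8+1+6+2+6+14 = 46.

46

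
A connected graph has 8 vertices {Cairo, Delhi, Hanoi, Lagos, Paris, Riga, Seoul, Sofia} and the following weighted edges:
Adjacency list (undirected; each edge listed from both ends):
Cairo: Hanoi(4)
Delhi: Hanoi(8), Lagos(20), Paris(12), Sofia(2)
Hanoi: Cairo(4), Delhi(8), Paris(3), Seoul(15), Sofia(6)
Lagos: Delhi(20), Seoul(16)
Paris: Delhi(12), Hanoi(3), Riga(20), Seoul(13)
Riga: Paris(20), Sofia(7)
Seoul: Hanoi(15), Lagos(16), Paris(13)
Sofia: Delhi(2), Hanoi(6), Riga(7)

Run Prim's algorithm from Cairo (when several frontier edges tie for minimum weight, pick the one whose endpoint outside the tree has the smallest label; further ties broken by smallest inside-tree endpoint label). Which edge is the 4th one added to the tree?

Grow the tree from Cairo using Prim:
Step 1: frontier [Cairo Hanoi 4] → take Cairo Hanoi (4); add Hanoi.
Step 2: frontier [Hanoi Paris 3, Hanoi Sofia 6, Delhi Hanoi 8, Hanoi Seoul 15] → take Hanoi Paris (3); add Paris.
Step 3: frontier [Hanoi Sofia 6, Delhi Hanoi 8, Hanoi Seoul 15, Delhi Paris 12, Paris Seoul 13, Paris Riga 20] → take Hanoi Sofia (6); add Sofia.
Step 4: frontier [Delhi Hanoi 8, Hanoi Seoul 15, Delhi Paris 12, Paris Seoul 13, Paris Riga 20, Delhi Sofia 2, Riga Sofia 7] → take Delhi Sofia (2); add Delhi.
Step 5: frontier [Delhi Lagos 20, Hanoi Seoul 15, Paris Seoul 13, Paris Riga 20, Riga Sofia 7] → take Riga Sofia (7); add Riga.
Step 6: frontier [Delhi Lagos 20, Hanoi Seoul 15, Paris Seoul 13] → take Paris Seoul (13); add Seoul.
Step 7: frontier [Delhi Lagos 20, Lagos Seoul 16] → take Lagos Seoul (16); add Lagos.
The 4th edge added is Delhi Sofia.

Delhi-Sofia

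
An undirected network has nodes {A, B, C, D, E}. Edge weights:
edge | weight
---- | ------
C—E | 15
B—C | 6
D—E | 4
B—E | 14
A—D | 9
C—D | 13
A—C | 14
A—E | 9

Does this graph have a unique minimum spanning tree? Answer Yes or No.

Sort edges by weight, then run Kruskal:
D—E (4): add. Components now {A} {B} {C} {D,E}
B—C (6): add. Components now {A} {B,C} {D,E}
A—D (9): add. Components now {A,D,E} {B,C}
A—E (9): skip — A and E already connected.
C—D (13): add. Components now {A,B,C,D,E}
Non-tree edge A—E has weight 9, equal to the heaviest edge on its tree cycle — swapping gives another MST of the same weight. Not unique.

No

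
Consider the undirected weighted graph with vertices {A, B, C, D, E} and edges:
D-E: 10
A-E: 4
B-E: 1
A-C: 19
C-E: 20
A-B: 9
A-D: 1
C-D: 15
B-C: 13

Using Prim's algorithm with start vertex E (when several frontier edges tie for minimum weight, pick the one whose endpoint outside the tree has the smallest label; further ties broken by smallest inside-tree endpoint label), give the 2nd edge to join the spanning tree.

Prim, starting at E.
Step 1: frontier [B-E 1, A-E 4, D-E 10, C-E 20] → take B-E (1); add B.
Step 2: frontier [A-B 9, B-C 13, A-E 4, D-E 10, C-E 20] → take A-E (4); add A.
Step 3: frontier [A-D 1, A-C 19, B-C 13, D-E 10, C-E 20] → take A-D (1); add D.
Step 4: frontier [A-C 19, B-C 13, C-D 15, C-E 20] → take B-C (13); add C.
The 2nd edge added is A-E.

A-E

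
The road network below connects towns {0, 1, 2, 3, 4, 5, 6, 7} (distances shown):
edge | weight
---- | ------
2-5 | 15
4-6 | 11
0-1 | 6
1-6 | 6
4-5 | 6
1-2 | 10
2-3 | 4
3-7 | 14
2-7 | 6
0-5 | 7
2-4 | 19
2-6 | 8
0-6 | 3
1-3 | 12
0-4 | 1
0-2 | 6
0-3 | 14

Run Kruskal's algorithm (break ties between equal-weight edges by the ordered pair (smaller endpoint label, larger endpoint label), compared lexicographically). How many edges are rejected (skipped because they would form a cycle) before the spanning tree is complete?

1

Sort edges by weight, then run Kruskal:
0-4 (1): add — endpoints in different components.
0-6 (3): add — endpoints in different components.
2-3 (4): add — endpoints in different components.
0-1 (6): add — endpoints in different components.
0-2 (6): add — endpoints in different components.
1-6 (6): skip — 1 and 6 already connected.
2-7 (6): add — endpoints in different components.
4-5 (6): add — endpoints in different components.
Edges rejected before the tree was complete: 1.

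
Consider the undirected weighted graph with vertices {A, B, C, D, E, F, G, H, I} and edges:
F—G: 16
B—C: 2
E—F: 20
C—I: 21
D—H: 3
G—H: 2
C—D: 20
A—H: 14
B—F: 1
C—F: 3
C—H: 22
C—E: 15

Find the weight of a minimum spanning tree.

Prim's algorithm from D:
Step 1: frontier [D—H 3, C—D 20] → take D—H (3); add H.
Step 2: frontier [C—D 20, G—H 2, A—H 14, C—H 22] → take G—H (2); add G.
Step 3: frontier [C—D 20, F—G 16, A—H 14, C—H 22] → take A—H (14); add A.
Step 4: frontier [C—D 20, F—G 16, C—H 22] → take F—G (16); add F.
Step 5: frontier [C—D 20, B—F 1, C—F 3, E—F 20, C—H 22] → take B—F (1); add B.
Step 6: frontier [B—C 2, C—D 20, C—F 3, E—F 20, C—H 22] → take B—C (2); add C.
Step 7: frontier [C—E 15, C—I 21, E—F 20] → take C—E (15); add E.
Step 8: frontier [C—I 21] → take C—I (21); add I.
MST edges: D—H, G—H, A—H, F—G, B—F, B—C, C—E, C—I; total weight 3+2+14+16+1+2+15+21 = 74.

74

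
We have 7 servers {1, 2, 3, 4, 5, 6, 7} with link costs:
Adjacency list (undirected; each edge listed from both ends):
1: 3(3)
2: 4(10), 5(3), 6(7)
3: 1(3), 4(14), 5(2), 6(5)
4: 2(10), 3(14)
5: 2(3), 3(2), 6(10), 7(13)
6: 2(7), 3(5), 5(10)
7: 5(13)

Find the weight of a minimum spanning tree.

36

Sort edges by weight, then run Kruskal:
3–5 (2): add — endpoints in different components.
1–3 (3): add — endpoints in different components.
2–5 (3): add — endpoints in different components.
3–6 (5): add — endpoints in different components.
2–6 (7): skip — 2 and 6 already connected.
2–4 (10): add — endpoints in different components.
5–6 (10): skip — 5 and 6 already connected.
5–7 (13): add — endpoints in different components.
MST edges: 3–5, 1–3, 2–5, 3–6, 2–4, 5–7; total weight 2+3+3+5+10+13 = 36.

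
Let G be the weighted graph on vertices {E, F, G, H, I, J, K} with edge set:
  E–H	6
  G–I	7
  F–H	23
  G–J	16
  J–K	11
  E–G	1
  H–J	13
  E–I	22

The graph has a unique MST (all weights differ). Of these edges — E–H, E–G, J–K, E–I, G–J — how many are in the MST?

Kruskal: consider edges lightest-first.
E–G (1): add. Components now {E,G} {F} {H} {I} {J} {K}
E–H (6): add. Components now {E,G,H} {F} {I} {J} {K}
G–I (7): add. Components now {E,G,H,I} {F} {J} {K}
J–K (11): add. Components now {E,G,H,I} {F} {J,K}
H–J (13): add. Components now {E,G,H,I,J,K} {F}
G–J (16): skip — G and J already connected.
E–I (22): skip — E and I already connected.
F–H (23): add. Components now {E,F,G,H,I,J,K}
MST edge set: {E–G, E–H, G–I, J–K, H–J, F–H}.
Of the listed edges, {E–H, E–G, J–K} are in the MST → 3.

3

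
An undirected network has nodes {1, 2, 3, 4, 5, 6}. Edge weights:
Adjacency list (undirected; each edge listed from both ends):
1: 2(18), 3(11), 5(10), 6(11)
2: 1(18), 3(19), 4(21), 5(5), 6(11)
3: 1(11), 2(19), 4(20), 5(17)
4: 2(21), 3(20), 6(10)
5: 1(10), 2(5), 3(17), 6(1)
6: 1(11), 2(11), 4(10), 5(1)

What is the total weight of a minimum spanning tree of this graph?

Kruskal: consider edges lightest-first.
5–6 (1): add — endpoints in different components.
2–5 (5): add — endpoints in different components.
1–5 (10): add — endpoints in different components.
4–6 (10): add — endpoints in different components.
1–3 (11): add — endpoints in different components.
MST edges: 5–6, 2–5, 1–5, 4–6, 1–3; total weight 1+5+10+10+11 = 37.

37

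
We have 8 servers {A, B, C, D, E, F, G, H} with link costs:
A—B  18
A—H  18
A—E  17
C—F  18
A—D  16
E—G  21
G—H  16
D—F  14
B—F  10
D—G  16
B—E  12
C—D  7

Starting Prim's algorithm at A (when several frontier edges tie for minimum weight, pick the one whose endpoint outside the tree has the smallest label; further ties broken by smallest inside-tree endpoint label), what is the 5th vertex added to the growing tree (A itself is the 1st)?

Prim, starting at A.
Step 1: cheapest edge leaving the tree is A—D (16); add D.
Step 2: cheapest edge leaving the tree is C—D (7); add C.
Step 3: cheapest edge leaving the tree is D—F (14); add F.
Step 4: cheapest edge leaving the tree is B—F (10); add B.
Step 5: cheapest edge leaving the tree is B—E (12); add E.
Step 6: cheapest edge leaving the tree is D—G (16); add G.
Step 7: cheapest edge leaving the tree is G—H (16); add H.
Vertex order: A, D, C, F, B, E, G, H. The 5th vertex is B.

B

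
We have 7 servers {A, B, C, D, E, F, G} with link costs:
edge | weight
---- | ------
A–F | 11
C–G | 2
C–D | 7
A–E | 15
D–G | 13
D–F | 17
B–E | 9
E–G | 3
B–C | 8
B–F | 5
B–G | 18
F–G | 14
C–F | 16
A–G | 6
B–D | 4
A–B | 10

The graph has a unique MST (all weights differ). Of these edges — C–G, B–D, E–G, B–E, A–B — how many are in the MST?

Sort edges by weight, then run Kruskal:
C–G (2): add — endpoints in different components.
E–G (3): add — endpoints in different components.
B–D (4): add — endpoints in different components.
B–F (5): add — endpoints in different components.
A–G (6): add — endpoints in different components.
C–D (7): add — endpoints in different components.
MST edge set: {C–G, E–G, B–D, B–F, A–G, C–D}.
Of the listed edges, {C–G, B–D, E–G} are in the MST → 3.

3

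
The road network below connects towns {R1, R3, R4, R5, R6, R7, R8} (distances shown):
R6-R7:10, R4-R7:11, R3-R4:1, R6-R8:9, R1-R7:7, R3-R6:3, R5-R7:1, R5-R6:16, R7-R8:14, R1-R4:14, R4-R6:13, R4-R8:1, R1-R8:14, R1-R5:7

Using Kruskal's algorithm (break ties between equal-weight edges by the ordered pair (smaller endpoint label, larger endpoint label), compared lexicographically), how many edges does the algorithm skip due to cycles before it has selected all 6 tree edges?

2

Kruskal's algorithm — process edges by increasing weight (ties by edge label):
R3-R4 (1): add. Components now {R3,R4} {R7} {R8} {R6} {R1} {R5}
R4-R8 (1): add. Components now {R3,R4,R8} {R7} {R6} {R1} {R5}
R5-R7 (1): add. Components now {R3,R4,R8} {R5,R7} {R6} {R1}
R3-R6 (3): add. Components now {R3,R4,R6,R8} {R5,R7} {R1}
R1-R5 (7): add. Components now {R3,R4,R6,R8} {R1,R5,R7}
R1-R7 (7): skip — R7 and R1 already connected.
R6-R8 (9): skip — R8 and R6 already connected.
R6-R7 (10): add. Components now {R1,R3,R4,R5,R6,R7,R8}
Edges rejected before the tree was complete: 2.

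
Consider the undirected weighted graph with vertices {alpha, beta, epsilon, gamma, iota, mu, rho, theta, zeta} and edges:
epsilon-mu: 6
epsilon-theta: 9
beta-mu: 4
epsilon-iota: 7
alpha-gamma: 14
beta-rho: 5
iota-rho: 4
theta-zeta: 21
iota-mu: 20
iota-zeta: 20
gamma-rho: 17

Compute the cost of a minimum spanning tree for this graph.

79

Prim's algorithm from gamma:
Step 1: cheapest edge leaving the tree is alpha-gamma (14); add alpha.
Step 2: cheapest edge leaving the tree is gamma-rho (17); add rho.
Step 3: cheapest edge leaving the tree is iota-rho (4); add iota.
Step 4: cheapest edge leaving the tree is beta-rho (5); add beta.
Step 5: cheapest edge leaving the tree is beta-mu (4); add mu.
Step 6: cheapest edge leaving the tree is epsilon-mu (6); add epsilon.
Step 7: cheapest edge leaving the tree is epsilon-theta (9); add theta.
Step 8: cheapest edge leaving the tree is iota-zeta (20); add zeta.
MST edges: alpha-gamma, gamma-rho, iota-rho, beta-rho, beta-mu, epsilon-mu, epsilon-theta, iota-zeta; total weight 14+17+4+5+4+6+9+20 = 79.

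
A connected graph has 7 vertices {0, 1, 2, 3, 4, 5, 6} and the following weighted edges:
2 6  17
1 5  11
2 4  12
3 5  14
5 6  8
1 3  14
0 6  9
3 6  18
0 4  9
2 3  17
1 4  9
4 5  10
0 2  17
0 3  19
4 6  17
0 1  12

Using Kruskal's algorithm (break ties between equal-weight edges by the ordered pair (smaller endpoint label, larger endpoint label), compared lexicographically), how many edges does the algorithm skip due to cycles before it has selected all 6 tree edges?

Kruskal: consider edges lightest-first.
5 6 (8): add. Components now {0} {1} {2} {3} {4} {5,6}
0 4 (9): add. Components now {0,4} {1} {2} {3} {5,6}
0 6 (9): add. Components now {0,4,5,6} {1} {2} {3}
1 4 (9): add. Components now {0,1,4,5,6} {2} {3}
4 5 (10): skip — 4 and 5 already connected.
1 5 (11): skip — 1 and 5 already connected.
0 1 (12): skip — 0 and 1 already connected.
2 4 (12): add. Components now {0,1,2,4,5,6} {3}
1 3 (14): add. Components now {0,1,2,3,4,5,6}
Edges rejected before the tree was complete: 3.

3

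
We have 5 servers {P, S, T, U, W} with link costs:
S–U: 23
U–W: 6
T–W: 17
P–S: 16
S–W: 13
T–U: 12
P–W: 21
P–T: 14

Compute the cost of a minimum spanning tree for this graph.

45

Grow the tree from T using Prim:
Step 1: cheapest edge leaving the tree is T–U (12); add U.
Step 2: cheapest edge leaving the tree is U–W (6); add W.
Step 3: cheapest edge leaving the tree is S–W (13); add S.
Step 4: cheapest edge leaving the tree is P–T (14); add P.
MST edges: T–U, U–W, S–W, P–T; total weight 12+6+13+14 = 45.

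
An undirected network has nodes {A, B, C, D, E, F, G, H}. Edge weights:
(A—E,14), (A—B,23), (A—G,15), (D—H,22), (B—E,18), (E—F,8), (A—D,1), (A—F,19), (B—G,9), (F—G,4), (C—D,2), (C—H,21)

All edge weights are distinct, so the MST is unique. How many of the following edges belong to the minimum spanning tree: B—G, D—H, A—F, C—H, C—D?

Kruskal: consider edges lightest-first.
A—D (1): add — endpoints in different components.
C—D (2): add — endpoints in different components.
F—G (4): add — endpoints in different components.
E—F (8): add — endpoints in different components.
B—G (9): add — endpoints in different components.
A—E (14): add — endpoints in different components.
A—G (15): skip — A and G already connected.
B—E (18): skip — B and E already connected.
A—F (19): skip — A and F already connected.
C—H (21): add — endpoints in different components.
MST edge set: {A—D, C—D, F—G, E—F, B—G, A—E, C—H}.
Of the listed edges, {B—G, C—H, C—D} are in the MST → 3.

3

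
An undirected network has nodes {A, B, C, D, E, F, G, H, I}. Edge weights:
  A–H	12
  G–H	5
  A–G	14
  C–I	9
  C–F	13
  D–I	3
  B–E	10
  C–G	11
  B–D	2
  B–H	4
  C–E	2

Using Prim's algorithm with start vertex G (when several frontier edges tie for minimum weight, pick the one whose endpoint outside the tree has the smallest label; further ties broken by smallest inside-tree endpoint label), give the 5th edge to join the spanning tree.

C-I

Prim, starting at G.
Step 1: cheapest edge leaving the tree is G–H (5); add H.
Step 2: cheapest edge leaving the tree is B–H (4); add B.
Step 3: cheapest edge leaving the tree is B–D (2); add D.
Step 4: cheapest edge leaving the tree is D–I (3); add I.
Step 5: cheapest edge leaving the tree is C–I (9); add C.
Step 6: cheapest edge leaving the tree is C–E (2); add E.
Step 7: cheapest edge leaving the tree is A–H (12); add A.
Step 8: cheapest edge leaving the tree is C–F (13); add F.
The 5th edge added is C–I.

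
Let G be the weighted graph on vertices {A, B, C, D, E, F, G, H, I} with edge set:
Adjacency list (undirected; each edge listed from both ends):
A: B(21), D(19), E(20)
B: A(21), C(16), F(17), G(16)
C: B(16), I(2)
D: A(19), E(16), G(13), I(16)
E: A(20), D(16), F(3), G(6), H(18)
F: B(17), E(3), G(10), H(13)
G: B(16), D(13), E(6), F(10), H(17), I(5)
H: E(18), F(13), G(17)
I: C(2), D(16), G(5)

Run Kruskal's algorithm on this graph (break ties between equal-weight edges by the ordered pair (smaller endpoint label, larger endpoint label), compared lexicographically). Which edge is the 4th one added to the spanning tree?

E-G

Kruskal's algorithm — process edges by increasing weight (ties by edge label):
C-I (2): add — endpoints in different components.
E-F (3): add — endpoints in different components.
G-I (5): add — endpoints in different components.
E-G (6): add — endpoints in different components.
F-G (10): skip — F and G already connected.
D-G (13): add — endpoints in different components.
F-H (13): add — endpoints in different components.
B-C (16): add — endpoints in different components.
B-G (16): skip — B and G already connected.
D-E (16): skip — D and E already connected.
D-I (16): skip — D and I already connected.
B-F (17): skip — B and F already connected.
G-H (17): skip — G and H already connected.
E-H (18): skip — E and H already connected.
A-D (19): add — endpoints in different components.
The 4th edge added is E-G.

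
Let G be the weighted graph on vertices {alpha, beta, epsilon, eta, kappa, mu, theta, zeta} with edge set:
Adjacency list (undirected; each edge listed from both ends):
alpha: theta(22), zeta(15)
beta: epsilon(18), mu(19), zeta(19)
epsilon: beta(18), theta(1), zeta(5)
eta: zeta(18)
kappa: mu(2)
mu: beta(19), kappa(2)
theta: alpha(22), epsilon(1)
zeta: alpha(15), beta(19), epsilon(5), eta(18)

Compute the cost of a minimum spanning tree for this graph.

78

Kruskal's algorithm — process edges by increasing weight (ties by edge label):
epsilon—theta (1): add — endpoints in different components.
kappa—mu (2): add — endpoints in different components.
epsilon—zeta (5): add — endpoints in different components.
alpha—zeta (15): add — endpoints in different components.
beta—epsilon (18): add — endpoints in different components.
eta—zeta (18): add — endpoints in different components.
beta—mu (19): add — endpoints in different components.
MST edges: epsilon—theta, kappa—mu, epsilon—zeta, alpha—zeta, beta—epsilon, eta—zeta, beta—mu; total weight 1+2+5+15+18+18+19 = 78.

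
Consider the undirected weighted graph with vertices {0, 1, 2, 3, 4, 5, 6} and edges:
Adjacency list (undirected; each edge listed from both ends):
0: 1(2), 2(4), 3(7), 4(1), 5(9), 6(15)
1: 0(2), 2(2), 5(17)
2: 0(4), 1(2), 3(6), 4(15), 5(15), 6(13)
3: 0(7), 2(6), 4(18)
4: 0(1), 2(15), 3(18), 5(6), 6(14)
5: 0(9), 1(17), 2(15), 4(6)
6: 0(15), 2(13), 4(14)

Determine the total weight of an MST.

30

Prim's algorithm from 6:
Step 1: cheapest edge leaving the tree is 2 6 (13); add 2.
Step 2: cheapest edge leaving the tree is 1 2 (2); add 1.
Step 3: cheapest edge leaving the tree is 0 1 (2); add 0.
Step 4: cheapest edge leaving the tree is 0 4 (1); add 4.
Step 5: cheapest edge leaving the tree is 2 3 (6); add 3.
Step 6: cheapest edge leaving the tree is 4 5 (6); add 5.
MST edges: 2 6, 1 2, 0 1, 0 4, 2 3, 4 5; total weight 13+2+2+1+6+6 = 30.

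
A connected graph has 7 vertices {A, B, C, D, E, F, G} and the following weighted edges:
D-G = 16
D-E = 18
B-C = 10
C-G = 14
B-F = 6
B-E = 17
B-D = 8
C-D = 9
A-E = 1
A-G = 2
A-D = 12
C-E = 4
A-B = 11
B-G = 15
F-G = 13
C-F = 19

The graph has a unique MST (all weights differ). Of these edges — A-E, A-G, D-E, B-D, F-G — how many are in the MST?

Kruskal: consider edges lightest-first.
A-E (1): add — endpoints in different components.
A-G (2): add — endpoints in different components.
C-E (4): add — endpoints in different components.
B-F (6): add — endpoints in different components.
B-D (8): add — endpoints in different components.
C-D (9): add — endpoints in different components.
MST edge set: {A-E, A-G, C-E, B-F, B-D, C-D}.
Of the listed edges, {A-E, A-G, B-D} are in the MST → 3.

3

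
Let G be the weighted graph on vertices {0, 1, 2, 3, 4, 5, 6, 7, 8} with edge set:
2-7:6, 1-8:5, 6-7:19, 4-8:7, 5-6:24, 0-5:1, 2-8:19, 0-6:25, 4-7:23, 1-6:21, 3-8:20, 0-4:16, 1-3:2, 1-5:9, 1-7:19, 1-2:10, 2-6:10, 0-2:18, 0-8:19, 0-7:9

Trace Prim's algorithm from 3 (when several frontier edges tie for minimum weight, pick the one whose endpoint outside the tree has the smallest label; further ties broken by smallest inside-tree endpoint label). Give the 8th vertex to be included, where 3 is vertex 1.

2

Prim's algorithm from 3:
Step 1: cheapest edge leaving the tree is 1-3 (2); add 1.
Step 2: cheapest edge leaving the tree is 1-8 (5); add 8.
Step 3: cheapest edge leaving the tree is 4-8 (7); add 4.
Step 4: cheapest edge leaving the tree is 1-5 (9); add 5.
Step 5: cheapest edge leaving the tree is 0-5 (1); add 0.
Step 6: cheapest edge leaving the tree is 0-7 (9); add 7.
Step 7: cheapest edge leaving the tree is 2-7 (6); add 2.
Step 8: cheapest edge leaving the tree is 2-6 (10); add 6.
Vertex order: 3, 1, 8, 4, 5, 0, 7, 2, 6. The 8th vertex is 2.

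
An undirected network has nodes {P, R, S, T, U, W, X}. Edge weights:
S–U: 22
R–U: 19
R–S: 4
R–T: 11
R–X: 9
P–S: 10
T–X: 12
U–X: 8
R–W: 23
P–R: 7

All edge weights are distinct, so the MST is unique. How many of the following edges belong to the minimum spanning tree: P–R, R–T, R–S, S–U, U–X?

Kruskal: consider edges lightest-first.
R–S (4): add. Components now {T} {W} {P} {X} {R,S} {U}
P–R (7): add. Components now {T} {W} {P,R,S} {X} {U}
U–X (8): add. Components now {T} {W} {P,R,S} {U,X}
R–X (9): add. Components now {T} {W} {P,R,S,U,X}
P–S (10): skip — P and S already connected.
R–T (11): add. Components now {P,R,S,T,U,X} {W}
T–X (12): skip — T and X already connected.
R–U (19): skip — R and U already connected.
S–U (22): skip — S and U already connected.
R–W (23): add. Components now {P,R,S,T,U,W,X}
MST edge set: {R–S, P–R, U–X, R–X, R–T, R–W}.
Of the listed edges, {P–R, R–T, R–S, U–X} are in the MST → 4.

4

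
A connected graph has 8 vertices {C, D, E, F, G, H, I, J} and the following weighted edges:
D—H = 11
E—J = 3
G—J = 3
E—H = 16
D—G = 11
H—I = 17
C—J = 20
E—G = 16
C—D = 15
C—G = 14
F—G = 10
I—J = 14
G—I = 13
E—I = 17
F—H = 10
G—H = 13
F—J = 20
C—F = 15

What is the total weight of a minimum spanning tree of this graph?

Prim, starting at D.
Step 1: cheapest edge leaving the tree is D—G (11); add G.
Step 2: cheapest edge leaving the tree is G—J (3); add J.
Step 3: cheapest edge leaving the tree is E—J (3); add E.
Step 4: cheapest edge leaving the tree is F—G (10); add F.
Step 5: cheapest edge leaving the tree is F—H (10); add H.
Step 6: cheapest edge leaving the tree is G—I (13); add I.
Step 7: cheapest edge leaving the tree is C—G (14); add C.
MST edges: D—G, G—J, E—J, F—G, F—H, G—I, C—G; total weight 11+3+3+10+10+13+14 = 64.

64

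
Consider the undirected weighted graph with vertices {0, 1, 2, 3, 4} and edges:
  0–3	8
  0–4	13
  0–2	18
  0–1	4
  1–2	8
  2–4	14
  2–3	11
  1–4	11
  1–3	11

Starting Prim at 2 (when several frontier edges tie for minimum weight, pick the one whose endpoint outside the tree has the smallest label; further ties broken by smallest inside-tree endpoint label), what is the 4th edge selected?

Grow the tree from 2 using Prim:
Step 1: cheapest edge leaving the tree is 1–2 (8); add 1.
Step 2: cheapest edge leaving the tree is 0–1 (4); add 0.
Step 3: cheapest edge leaving the tree is 0–3 (8); add 3.
Step 4: cheapest edge leaving the tree is 1–4 (11); add 4.
The 4th edge added is 1–4.

1-4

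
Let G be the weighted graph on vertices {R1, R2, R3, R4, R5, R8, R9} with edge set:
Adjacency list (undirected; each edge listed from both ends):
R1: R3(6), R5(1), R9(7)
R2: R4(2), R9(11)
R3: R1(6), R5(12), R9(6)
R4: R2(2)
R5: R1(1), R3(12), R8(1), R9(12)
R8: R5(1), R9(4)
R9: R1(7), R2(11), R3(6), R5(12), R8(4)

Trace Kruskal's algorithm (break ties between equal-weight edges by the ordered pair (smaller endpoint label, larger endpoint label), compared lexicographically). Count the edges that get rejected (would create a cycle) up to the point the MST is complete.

2

Kruskal's algorithm — process edges by increasing weight (ties by edge label):
R1 R5 (1): add — endpoints in different components.
R5 R8 (1): add — endpoints in different components.
R2 R4 (2): add — endpoints in different components.
R8 R9 (4): add — endpoints in different components.
R1 R3 (6): add — endpoints in different components.
R3 R9 (6): skip — R9 and R3 already connected.
R1 R9 (7): skip — R9 and R1 already connected.
R2 R9 (11): add — endpoints in different components.
Edges rejected before the tree was complete: 2.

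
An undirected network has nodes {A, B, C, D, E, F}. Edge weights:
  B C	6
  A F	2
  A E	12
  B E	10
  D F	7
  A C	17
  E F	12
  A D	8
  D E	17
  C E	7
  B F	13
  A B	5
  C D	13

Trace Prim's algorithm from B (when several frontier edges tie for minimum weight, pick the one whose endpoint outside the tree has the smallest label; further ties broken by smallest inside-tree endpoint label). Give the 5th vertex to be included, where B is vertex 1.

Prim's algorithm from B:
Step 1: frontier [A B 5, B C 6, B E 10, B F 13] → take A B (5); add A.
Step 2: frontier [A F 2, A D 8, A E 12, A C 17, B C 6, B E 10, B F 13] → take A F (2); add F.
Step 3: frontier [A D 8, A E 12, A C 17, B C 6, B E 10, D F 7, E F 12] → take B C (6); add C.
Step 4: frontier [A D 8, A E 12, B E 10, C E 7, C D 13, D F 7, E F 12] → take D F (7); add D.
Step 5: frontier [A E 12, B E 10, C E 7, D E 17, E F 12] → take C E (7); add E.
Vertex order: B, A, F, C, D, E. The 5th vertex is D.

D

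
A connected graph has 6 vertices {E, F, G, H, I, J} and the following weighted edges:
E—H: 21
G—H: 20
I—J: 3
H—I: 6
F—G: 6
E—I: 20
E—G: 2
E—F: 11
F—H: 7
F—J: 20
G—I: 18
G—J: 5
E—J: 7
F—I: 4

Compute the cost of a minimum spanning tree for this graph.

20

Prim, starting at E.
Step 1: frontier [E—G 2, E—J 7, E—F 11, E—I 20, E—H 21] → take E—G (2); add G.
Step 2: frontier [E—J 7, E—F 11, E—I 20, E—H 21, G—J 5, F—G 6, G—I 18, G—H 20] → take G—J (5); add J.
Step 3: frontier [E—F 11, E—I 20, E—H 21, F—G 6, G—I 18, G—H 20, I—J 3, F—J 20] → take I—J (3); add I.
Step 4: frontier [E—F 11, E—H 21, F—G 6, G—H 20, F—I 4, H—I 6, F—J 20] → take F—I (4); add F.
Step 5: frontier [E—H 21, F—H 7, G—H 20, H—I 6] → take H—I (6); add H.
MST edges: E—G, G—J, I—J, F—I, H—I; total weight 2+5+3+4+6 = 20.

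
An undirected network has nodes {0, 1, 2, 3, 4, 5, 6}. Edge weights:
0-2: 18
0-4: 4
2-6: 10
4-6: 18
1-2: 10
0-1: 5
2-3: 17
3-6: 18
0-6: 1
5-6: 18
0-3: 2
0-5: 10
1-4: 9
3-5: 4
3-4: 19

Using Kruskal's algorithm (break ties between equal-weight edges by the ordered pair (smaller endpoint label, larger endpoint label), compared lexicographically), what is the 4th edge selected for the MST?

Kruskal's algorithm — process edges by increasing weight (ties by edge label):
0-6 (1): add — endpoints in different components.
0-3 (2): add — endpoints in different components.
0-4 (4): add — endpoints in different components.
3-5 (4): add — endpoints in different components.
0-1 (5): add — endpoints in different components.
1-4 (9): skip — 1 and 4 already connected.
0-5 (10): skip — 0 and 5 already connected.
1-2 (10): add — endpoints in different components.
The 4th edge added is 3-5.

3-5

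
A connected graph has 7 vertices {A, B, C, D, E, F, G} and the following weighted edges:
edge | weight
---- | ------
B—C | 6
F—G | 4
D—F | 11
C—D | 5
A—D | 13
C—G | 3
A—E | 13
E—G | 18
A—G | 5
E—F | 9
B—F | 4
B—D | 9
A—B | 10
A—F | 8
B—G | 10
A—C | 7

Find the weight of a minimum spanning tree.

Kruskal: consider edges lightest-first.
C—G (3): add. Components now {A} {B} {C,G} {D} {E} {F}
B—F (4): add. Components now {A} {B,F} {C,G} {D} {E}
F—G (4): add. Components now {A} {B,C,F,G} {D} {E}
A—G (5): add. Components now {A,B,C,F,G} {D} {E}
C—D (5): add. Components now {A,B,C,D,F,G} {E}
B—C (6): skip — B and C already connected.
A—C (7): skip — A and C already connected.
A—F (8): skip — A and F already connected.
B—D (9): skip — B and D already connected.
E—F (9): add. Components now {A,B,C,D,E,F,G}
MST edges: C—G, B—F, F—G, A—G, C—D, E—F; total weight 3+4+4+5+5+9 = 30.

30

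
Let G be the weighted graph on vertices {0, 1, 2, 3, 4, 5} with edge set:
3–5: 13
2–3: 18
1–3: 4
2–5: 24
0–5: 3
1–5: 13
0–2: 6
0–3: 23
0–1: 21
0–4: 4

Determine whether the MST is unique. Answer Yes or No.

Kruskal: consider edges lightest-first.
0–5 (3): add — endpoints in different components.
0–4 (4): add — endpoints in different components.
1–3 (4): add — endpoints in different components.
0–2 (6): add — endpoints in different components.
1–5 (13): add — endpoints in different components.
Non-tree edge 3–5 has weight 13, equal to the heaviest edge on its tree cycle — swapping gives another MST of the same weight. Not unique.

No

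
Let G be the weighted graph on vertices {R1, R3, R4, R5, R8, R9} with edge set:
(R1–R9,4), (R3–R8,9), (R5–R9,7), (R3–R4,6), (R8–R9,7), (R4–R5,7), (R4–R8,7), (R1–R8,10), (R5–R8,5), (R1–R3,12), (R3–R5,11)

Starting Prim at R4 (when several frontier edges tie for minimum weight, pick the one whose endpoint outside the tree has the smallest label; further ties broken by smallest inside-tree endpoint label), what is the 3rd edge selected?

R5-R8

Prim, starting at R4.
Step 1: cheapest edge leaving the tree is R3–R4 (6); add R3.
Step 2: cheapest edge leaving the tree is R4–R5 (7); add R5.
Step 3: cheapest edge leaving the tree is R5–R8 (5); add R8.
Step 4: cheapest edge leaving the tree is R5–R9 (7); add R9.
Step 5: cheapest edge leaving the tree is R1–R9 (4); add R1.
The 3rd edge added is R5–R8.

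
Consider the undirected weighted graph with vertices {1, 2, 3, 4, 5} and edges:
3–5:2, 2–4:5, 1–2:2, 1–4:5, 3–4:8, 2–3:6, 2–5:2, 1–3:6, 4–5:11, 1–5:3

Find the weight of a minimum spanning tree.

Kruskal's algorithm — process edges by increasing weight (ties by edge label):
1–2 (2): add — endpoints in different components.
2–5 (2): add — endpoints in different components.
3–5 (2): add — endpoints in different components.
1–5 (3): skip — 1 and 5 already connected.
1–4 (5): add — endpoints in different components.
MST edges: 1–2, 2–5, 3–5, 1–4; total weight 2+2+2+5 = 11.

11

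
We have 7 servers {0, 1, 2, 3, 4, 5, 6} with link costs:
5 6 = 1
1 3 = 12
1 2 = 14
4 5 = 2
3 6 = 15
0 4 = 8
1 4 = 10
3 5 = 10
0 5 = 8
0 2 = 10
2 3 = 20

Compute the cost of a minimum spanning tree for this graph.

Prim's algorithm from 1:
Step 1: cheapest edge leaving the tree is 1 4 (10); add 4.
Step 2: cheapest edge leaving the tree is 4 5 (2); add 5.
Step 3: cheapest edge leaving the tree is 5 6 (1); add 6.
Step 4: cheapest edge leaving the tree is 0 4 (8); add 0.
Step 5: cheapest edge leaving the tree is 0 2 (10); add 2.
Step 6: cheapest edge leaving the tree is 3 5 (10); add 3.
MST edges: 1 4, 4 5, 5 6, 0 4, 0 2, 3 5; total weight 10+2+1+8+10+10 = 41.

41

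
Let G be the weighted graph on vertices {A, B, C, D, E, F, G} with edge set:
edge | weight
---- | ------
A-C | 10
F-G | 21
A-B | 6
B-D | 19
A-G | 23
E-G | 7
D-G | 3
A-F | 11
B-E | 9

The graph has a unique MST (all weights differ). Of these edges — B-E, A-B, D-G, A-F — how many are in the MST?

4

Sort edges by weight, then run Kruskal:
D-G (3): add — endpoints in different components.
A-B (6): add — endpoints in different components.
E-G (7): add — endpoints in different components.
B-E (9): add — endpoints in different components.
A-C (10): add — endpoints in different components.
A-F (11): add — endpoints in different components.
MST edge set: {D-G, A-B, E-G, B-E, A-C, A-F}.
Of the listed edges, {B-E, A-B, D-G, A-F} are in the MST → 4.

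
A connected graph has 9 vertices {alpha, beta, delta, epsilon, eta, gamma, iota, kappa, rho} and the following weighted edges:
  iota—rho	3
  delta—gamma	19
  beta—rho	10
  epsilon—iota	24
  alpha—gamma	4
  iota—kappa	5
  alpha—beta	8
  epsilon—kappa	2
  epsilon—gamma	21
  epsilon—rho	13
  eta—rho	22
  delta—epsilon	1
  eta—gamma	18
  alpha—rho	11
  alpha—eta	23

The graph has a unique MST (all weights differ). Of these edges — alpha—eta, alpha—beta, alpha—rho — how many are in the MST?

1

Sort edges by weight, then run Kruskal:
delta—epsilon (1): add — endpoints in different components.
epsilon—kappa (2): add — endpoints in different components.
iota—rho (3): add — endpoints in different components.
alpha—gamma (4): add — endpoints in different components.
iota—kappa (5): add — endpoints in different components.
alpha—beta (8): add — endpoints in different components.
beta—rho (10): add — endpoints in different components.
alpha—rho (11): skip — rho and alpha already connected.
epsilon—rho (13): skip — rho and epsilon already connected.
eta—gamma (18): add — endpoints in different components.
MST edge set: {delta—epsilon, epsilon—kappa, iota—rho, alpha—gamma, iota—kappa, alpha—beta, beta—rho, eta—gamma}.
Of the listed edges, {alpha—beta} are in the MST → 1.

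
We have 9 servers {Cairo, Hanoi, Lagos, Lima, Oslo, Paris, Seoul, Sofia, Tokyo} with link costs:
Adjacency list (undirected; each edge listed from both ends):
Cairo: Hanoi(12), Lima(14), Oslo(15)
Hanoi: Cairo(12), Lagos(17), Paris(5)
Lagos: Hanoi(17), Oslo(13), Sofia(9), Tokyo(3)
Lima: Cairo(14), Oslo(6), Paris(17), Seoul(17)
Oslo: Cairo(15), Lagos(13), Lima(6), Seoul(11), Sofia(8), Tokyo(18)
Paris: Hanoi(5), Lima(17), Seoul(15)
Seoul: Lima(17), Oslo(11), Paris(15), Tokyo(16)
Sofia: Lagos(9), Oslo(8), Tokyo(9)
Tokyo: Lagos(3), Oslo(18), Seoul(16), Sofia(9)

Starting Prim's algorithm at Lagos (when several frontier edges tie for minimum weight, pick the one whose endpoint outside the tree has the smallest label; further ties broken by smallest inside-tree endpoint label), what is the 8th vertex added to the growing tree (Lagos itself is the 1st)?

Hanoi

Grow the tree from Lagos using Prim:
Step 1: cheapest edge leaving the tree is Lagos-Tokyo (3); add Tokyo.
Step 2: cheapest edge leaving the tree is Lagos-Sofia (9); add Sofia.
Step 3: cheapest edge leaving the tree is Oslo-Sofia (8); add Oslo.
Step 4: cheapest edge leaving the tree is Lima-Oslo (6); add Lima.
Step 5: cheapest edge leaving the tree is Oslo-Seoul (11); add Seoul.
Step 6: cheapest edge leaving the tree is Cairo-Lima (14); add Cairo.
Step 7: cheapest edge leaving the tree is Cairo-Hanoi (12); add Hanoi.
Step 8: cheapest edge leaving the tree is Hanoi-Paris (5); add Paris.
Vertex order: Lagos, Tokyo, Sofia, Oslo, Lima, Seoul, Cairo, Hanoi, Paris. The 8th vertex is Hanoi.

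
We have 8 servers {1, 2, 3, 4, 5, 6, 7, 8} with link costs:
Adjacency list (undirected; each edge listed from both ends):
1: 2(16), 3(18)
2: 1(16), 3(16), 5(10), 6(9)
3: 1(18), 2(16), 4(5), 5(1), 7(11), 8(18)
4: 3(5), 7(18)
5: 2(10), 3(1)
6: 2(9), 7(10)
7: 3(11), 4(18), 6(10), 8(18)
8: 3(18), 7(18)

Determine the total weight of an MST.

69

Kruskal: consider edges lightest-first.
3 5 (1): add — endpoints in different components.
3 4 (5): add — endpoints in different components.
2 6 (9): add — endpoints in different components.
2 5 (10): add — endpoints in different components.
6 7 (10): add — endpoints in different components.
3 7 (11): skip — 3 and 7 already connected.
1 2 (16): add — endpoints in different components.
2 3 (16): skip — 2 and 3 already connected.
1 3 (18): skip — 1 and 3 already connected.
3 8 (18): add — endpoints in different components.
MST edges: 3 5, 3 4, 2 6, 2 5, 6 7, 1 2, 3 8; total weight 1+5+9+10+10+16+18 = 69.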